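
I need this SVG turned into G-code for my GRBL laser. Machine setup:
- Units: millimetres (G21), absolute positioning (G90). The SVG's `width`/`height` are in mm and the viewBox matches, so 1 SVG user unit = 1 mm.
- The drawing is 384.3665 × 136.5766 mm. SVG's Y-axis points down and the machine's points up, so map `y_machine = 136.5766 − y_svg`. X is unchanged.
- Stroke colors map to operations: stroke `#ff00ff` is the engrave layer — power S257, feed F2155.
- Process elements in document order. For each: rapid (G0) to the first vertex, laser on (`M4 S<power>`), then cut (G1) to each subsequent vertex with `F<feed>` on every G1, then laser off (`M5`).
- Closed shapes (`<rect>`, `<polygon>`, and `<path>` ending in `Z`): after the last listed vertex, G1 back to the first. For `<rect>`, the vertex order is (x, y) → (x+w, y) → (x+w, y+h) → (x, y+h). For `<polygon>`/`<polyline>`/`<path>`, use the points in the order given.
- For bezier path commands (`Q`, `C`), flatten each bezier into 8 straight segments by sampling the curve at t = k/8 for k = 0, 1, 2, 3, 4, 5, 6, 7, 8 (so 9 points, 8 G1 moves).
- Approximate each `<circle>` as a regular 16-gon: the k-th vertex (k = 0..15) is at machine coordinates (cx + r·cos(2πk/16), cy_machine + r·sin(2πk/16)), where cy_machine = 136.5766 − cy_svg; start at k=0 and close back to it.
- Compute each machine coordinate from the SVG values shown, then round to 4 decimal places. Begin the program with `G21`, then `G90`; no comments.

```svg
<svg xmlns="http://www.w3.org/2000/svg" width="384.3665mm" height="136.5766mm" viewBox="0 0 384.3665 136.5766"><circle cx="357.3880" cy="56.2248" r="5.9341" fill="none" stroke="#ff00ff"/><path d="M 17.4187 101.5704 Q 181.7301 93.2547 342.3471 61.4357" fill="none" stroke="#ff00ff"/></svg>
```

Since the viewBox matches the mm dimensions, user units are millimetres directly. The only transform is the Y-flip y_m = 136.5766 − y_svg.

Shape 1 is a circle drawn with `<circle>`. Its stroke #ff00ff means engrave at S257, F2155. After flipping Y the toolpath is (363.3221,80.3518) → (362.8704,82.6227) → (361.5840,84.5478) → (359.6589,85.8342) → (357.3880,86.2859) → (355.1171,85.8342) → (353.1920,84.5478) → (351.9056,82.6227) → (351.4539,80.3518) → (351.9056,78.0809) → (353.1920,76.1558) → (355.1171,74.8694) → (357.3880,74.4177) → (359.6589,74.8694) → (361.5840,76.1558) → (362.8704,78.0809) → (363.3221,80.3518), returning to the start.

Shape 2 is a quadratic bezier drawn with `<path>`. Its stroke #ff00ff means engrave at S257, F2155. After flipping Y the toolpath is (17.4187,35.0062) → (58.4388,37.4524) → (99.3435,40.6330) → (140.1327,44.5481) → (180.8065,49.1977) → (221.3648,54.5818) → (261.8077,60.7004) → (302.1351,67.5534) → (342.3471,75.1409).

G21
G90
G0 X363.3221 Y80.3518
M4 S257
G1 X362.8704 Y82.6227 F2155
G1 X361.5840 Y84.5478 F2155
G1 X359.6589 Y85.8342 F2155
G1 X357.3880 Y86.2859 F2155
G1 X355.1171 Y85.8342 F2155
G1 X353.1920 Y84.5478 F2155
G1 X351.9056 Y82.6227 F2155
G1 X351.4539 Y80.3518 F2155
G1 X351.9056 Y78.0809 F2155
G1 X353.1920 Y76.1558 F2155
G1 X355.1171 Y74.8694 F2155
G1 X357.3880 Y74.4177 F2155
G1 X359.6589 Y74.8694 F2155
G1 X361.5840 Y76.1558 F2155
G1 X362.8704 Y78.0809 F2155
G1 X363.3221 Y80.3518 F2155
M5
G0 X17.4187 Y35.0062
M4 S257
G1 X58.4388 Y37.4524 F2155
G1 X99.3435 Y40.6330 F2155
G1 X140.1327 Y44.5481 F2155
G1 X180.8065 Y49.1977 F2155
G1 X221.3648 Y54.5818 F2155
G1 X261.8077 Y60.7004 F2155
G1 X302.1351 Y67.5534 F2155
G1 X342.3471 Y75.1409 F2155
M5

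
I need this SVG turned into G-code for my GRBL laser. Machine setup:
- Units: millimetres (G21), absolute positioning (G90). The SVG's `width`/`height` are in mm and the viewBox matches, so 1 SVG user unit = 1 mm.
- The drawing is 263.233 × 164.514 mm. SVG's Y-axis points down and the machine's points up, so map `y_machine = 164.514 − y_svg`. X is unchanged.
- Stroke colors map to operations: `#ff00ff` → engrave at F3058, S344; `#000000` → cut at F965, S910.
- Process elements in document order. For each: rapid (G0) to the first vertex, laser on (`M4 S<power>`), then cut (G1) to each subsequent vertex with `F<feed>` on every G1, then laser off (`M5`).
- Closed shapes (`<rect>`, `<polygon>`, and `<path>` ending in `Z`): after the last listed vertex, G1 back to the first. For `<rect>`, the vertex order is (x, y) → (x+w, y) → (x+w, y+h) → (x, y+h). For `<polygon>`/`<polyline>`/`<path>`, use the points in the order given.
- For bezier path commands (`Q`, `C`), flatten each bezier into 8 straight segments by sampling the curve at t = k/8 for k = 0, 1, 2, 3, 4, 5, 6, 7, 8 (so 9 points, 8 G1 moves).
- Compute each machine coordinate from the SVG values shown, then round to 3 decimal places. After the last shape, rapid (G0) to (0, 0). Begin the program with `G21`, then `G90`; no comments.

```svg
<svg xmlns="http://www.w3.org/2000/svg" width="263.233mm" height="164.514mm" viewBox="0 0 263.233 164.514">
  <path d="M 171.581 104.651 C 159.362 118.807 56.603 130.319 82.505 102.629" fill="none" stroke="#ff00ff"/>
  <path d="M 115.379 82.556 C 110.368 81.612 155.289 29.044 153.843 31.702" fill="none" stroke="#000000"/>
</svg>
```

G21
G90
G0 X171.581 Y59.863
M4 S344
G1 X163.183 Y54.750 F3058
G1 X148.866 Y50.313 F3058
G1 X131.197 Y46.981 F3058
G1 X112.748 Y45.182 F3058
G1 X96.085 Y45.344 F3058
G1 X83.777 Y47.897 F3058
G1 X78.395 Y53.267 F3058
G1 X82.505 Y61.885 F3058
M5
G0 X115.379 Y81.958
M4 S910
G1 X115.652 Y84.523 F965
G1 X119.478 Y90.676 F965
G1 X125.728 Y99.164 F965
G1 X133.274 Y108.736 F965
G1 X140.987 Y118.138 F965
G1 X147.738 Y126.120 F965
G1 X152.400 Y131.429 F965
G1 X153.843 Y132.812 F965
M5
G0 X0.000 Y0.000

Since the viewBox matches the mm dimensions, user units are millimetres directly. The only transform is the Y-flip y_m = 164.514 − y_svg.

Shape 1 is a cubic bezier drawn with `<path>`. Its stroke #ff00ff means engrave at S344, F3058. After flipping Y the toolpath is (171.581,59.863) → (163.183,54.750) → (148.866,50.313) → (131.197,46.981) → (112.748,45.182) → (96.085,45.344) → (83.777,47.897) → (78.395,53.267) → (82.505,61.885).

Shape 2 is a cubic bezier drawn with `<path>`. Its stroke #000000 means cut at S910, F965. After flipping Y the toolpath is (115.379,81.958) → (115.652,84.523) → (119.478,90.676) → (125.728,99.164) → (133.274,108.736) → (140.987,118.138) → (147.738,126.120) → (152.400,131.429) → (153.843,132.812).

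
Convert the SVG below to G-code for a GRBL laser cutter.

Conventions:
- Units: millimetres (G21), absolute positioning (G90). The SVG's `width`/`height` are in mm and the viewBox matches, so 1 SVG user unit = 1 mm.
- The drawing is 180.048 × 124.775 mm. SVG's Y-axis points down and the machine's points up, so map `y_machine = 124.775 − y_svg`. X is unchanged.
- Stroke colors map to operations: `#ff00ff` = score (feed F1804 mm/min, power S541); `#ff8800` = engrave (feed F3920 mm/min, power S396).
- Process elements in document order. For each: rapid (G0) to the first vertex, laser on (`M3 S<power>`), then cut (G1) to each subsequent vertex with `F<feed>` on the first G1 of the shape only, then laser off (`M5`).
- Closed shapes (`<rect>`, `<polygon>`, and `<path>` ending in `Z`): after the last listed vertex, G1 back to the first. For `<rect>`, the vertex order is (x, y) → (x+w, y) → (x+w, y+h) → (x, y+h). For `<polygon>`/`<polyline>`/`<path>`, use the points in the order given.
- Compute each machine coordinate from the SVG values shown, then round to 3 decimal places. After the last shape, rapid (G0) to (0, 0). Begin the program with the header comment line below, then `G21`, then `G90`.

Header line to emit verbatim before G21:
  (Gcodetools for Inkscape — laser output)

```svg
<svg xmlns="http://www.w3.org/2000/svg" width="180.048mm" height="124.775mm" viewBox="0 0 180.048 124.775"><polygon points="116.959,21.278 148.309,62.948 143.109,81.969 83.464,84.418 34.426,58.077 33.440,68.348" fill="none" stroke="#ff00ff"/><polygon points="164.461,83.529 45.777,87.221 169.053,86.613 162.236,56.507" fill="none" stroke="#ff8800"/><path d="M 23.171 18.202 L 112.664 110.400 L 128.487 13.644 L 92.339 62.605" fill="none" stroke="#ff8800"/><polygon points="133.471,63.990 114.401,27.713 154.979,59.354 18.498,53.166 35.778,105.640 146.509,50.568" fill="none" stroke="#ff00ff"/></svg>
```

Since the viewBox matches the mm dimensions, user units are millimetres directly. The only transform is the Y-flip y_m = 124.775 − y_svg.

Shape 1 is a closed polygon drawn with `<polygon>`. Its stroke #ff00ff means score at S541, F1804. After flipping Y the toolpath is (116.959,103.497) → (148.309,61.827) → (143.109,42.806) → (83.464,40.357) → (34.426,66.698) → (33.440,56.427) → (116.959,103.497), returning to the start.

Shape 2 is a closed polygon drawn with `<polygon>`. Its stroke #ff8800 means engrave at S396, F3920. After flipping Y the toolpath is (164.461,41.246) → (45.777,37.554) → (169.053,38.162) → (162.236,68.268) → (164.461,41.246), returning to the start.

Shape 3 is a open polyline drawn with `<path>`. Its stroke #ff8800 means engrave at S396, F3920. After flipping Y the toolpath is (23.171,106.573) → (112.664,14.375) → (128.487,111.131) → (92.339,62.170).

Shape 4 is a closed polygon drawn with `<polygon>`. Its stroke #ff00ff means score at S541, F1804. After flipping Y the toolpath is (133.471,60.785) → (114.401,97.062) → (154.979,65.421) → (18.498,71.609) → (35.778,19.135) → (146.509,74.207) → (133.471,60.785), returning to the start.

(Gcodetools for Inkscape — laser output)
G21
G90
G0 X116.959 Y103.497
M3 S541
G1 X148.309 Y61.827 F1804
G1 X143.109 Y42.806
G1 X83.464 Y40.357
G1 X34.426 Y66.698
G1 X33.440 Y56.427
G1 X116.959 Y103.497
M5
G0 X164.461 Y41.246
M3 S396
G1 X45.777 Y37.554 F3920
G1 X169.053 Y38.162
G1 X162.236 Y68.268
G1 X164.461 Y41.246
M5
G0 X23.171 Y106.573
M3 S396
G1 X112.664 Y14.375 F3920
G1 X128.487 Y111.131
G1 X92.339 Y62.170
M5
G0 X133.471 Y60.785
M3 S541
G1 X114.401 Y97.062 F1804
G1 X154.979 Y65.421
G1 X18.498 Y71.609
G1 X35.778 Y19.135
G1 X146.509 Y74.207
G1 X133.471 Y60.785
M5
G0 X0.000 Y0.000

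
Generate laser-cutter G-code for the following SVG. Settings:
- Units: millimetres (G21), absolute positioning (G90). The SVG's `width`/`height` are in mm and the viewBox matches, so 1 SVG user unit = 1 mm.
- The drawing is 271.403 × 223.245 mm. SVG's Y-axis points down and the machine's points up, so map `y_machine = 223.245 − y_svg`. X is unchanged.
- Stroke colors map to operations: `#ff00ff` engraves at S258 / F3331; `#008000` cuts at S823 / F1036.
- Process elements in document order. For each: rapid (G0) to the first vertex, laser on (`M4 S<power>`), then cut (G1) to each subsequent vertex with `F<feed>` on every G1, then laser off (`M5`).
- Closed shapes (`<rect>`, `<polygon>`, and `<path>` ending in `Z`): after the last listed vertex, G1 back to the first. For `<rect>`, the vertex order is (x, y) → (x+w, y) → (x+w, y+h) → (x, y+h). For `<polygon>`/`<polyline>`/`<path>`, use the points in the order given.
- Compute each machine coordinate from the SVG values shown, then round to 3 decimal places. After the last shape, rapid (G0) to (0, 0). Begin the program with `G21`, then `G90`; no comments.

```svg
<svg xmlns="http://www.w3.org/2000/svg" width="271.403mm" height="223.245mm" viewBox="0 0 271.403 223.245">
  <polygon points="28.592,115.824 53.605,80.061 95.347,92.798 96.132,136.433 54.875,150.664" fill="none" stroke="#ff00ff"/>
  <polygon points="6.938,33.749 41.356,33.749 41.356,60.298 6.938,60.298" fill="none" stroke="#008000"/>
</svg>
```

G21
G90
G0 X28.592 Y107.421
M4 S258
G1 X53.605 Y143.184 F3331
G1 X95.347 Y130.447 F3331
G1 X96.132 Y86.812 F3331
G1 X54.875 Y72.581 F3331
G1 X28.592 Y107.421 F3331
M5
G0 X6.938 Y189.496
M4 S823
G1 X41.356 Y189.496 F1036
G1 X41.356 Y162.947 F1036
G1 X6.938 Y162.947 F1036
G1 X6.938 Y189.496 F1036
M5
G0 X0.000 Y0.000

Since the viewBox matches the mm dimensions, user units are millimetres directly. The only transform is the Y-flip y_m = 223.245 − y_svg.

Shape 1 is a regular polygon drawn with `<polygon>`. Its stroke #ff00ff means engrave at S258, F3331. After flipping Y the toolpath is (28.592,107.421) → (53.605,143.184) → (95.347,130.447) → (96.132,86.812) → (54.875,72.581) → (28.592,107.421), returning to the start.

Shape 2 is a rectangle drawn with `<polygon>`. Its stroke #008000 means cut at S823, F1036. After flipping Y the toolpath is (6.938,189.496) → (41.356,189.496) → (41.356,162.947) → (6.938,162.947) → (6.938,189.496), returning to the start.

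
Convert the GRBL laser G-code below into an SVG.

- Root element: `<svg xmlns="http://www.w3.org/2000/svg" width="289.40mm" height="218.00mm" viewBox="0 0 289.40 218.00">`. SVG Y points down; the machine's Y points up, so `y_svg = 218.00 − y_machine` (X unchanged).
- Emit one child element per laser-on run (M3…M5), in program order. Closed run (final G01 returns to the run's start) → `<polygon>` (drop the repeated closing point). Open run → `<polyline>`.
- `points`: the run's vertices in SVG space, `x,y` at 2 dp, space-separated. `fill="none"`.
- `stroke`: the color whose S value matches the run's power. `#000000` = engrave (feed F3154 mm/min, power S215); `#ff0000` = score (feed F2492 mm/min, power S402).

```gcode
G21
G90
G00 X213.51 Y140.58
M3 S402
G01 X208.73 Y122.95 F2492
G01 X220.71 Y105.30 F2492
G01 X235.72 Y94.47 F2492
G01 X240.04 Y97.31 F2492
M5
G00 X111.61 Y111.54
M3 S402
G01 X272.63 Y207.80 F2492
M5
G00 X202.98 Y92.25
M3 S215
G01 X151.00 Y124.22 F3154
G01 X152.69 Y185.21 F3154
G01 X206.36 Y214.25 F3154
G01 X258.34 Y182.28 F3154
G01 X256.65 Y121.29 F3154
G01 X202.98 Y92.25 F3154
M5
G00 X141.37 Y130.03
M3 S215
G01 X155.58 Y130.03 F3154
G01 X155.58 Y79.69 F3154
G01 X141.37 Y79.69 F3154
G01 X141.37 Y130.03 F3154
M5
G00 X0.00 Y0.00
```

Each laser-on run becomes one SVG element. Flip Y back into SVG space with y_svg = 218.00 − y_machine.

Run 1: power S402 maps to stroke `#ff0000` (score). The run is open, so emit a `<polyline>` with points (Y-flipped): 213.51,77.42 208.73,95.05 220.71,112.70 235.72,123.53 240.04,120.69.

Run 2: S402 ⇒ score layer `#ff0000`. The run is open, so emit a `<polyline>` with points (Y-flipped): 111.61,106.46 272.63,10.20.

Run 3: the run's S215 means `#000000` (engrave). The run returns to its start, so emit a `<polygon>` with points (Y-flipped): 202.98,125.75 151.00,93.78 152.69,32.79 206.36,3.75 258.34,35.72 256.65,96.71.

Run 4: power S215 maps to stroke `#000000` (engrave). The run returns to its start, so emit a `<polygon>` with points (Y-flipped): 141.37,87.97 155.58,87.97 155.58,138.31 141.37,138.31.

<svg xmlns="http://www.w3.org/2000/svg" width="289.40mm" height="218.00mm" viewBox="0 0 289.40 218.00">
  <polyline points="213.51,77.42 208.73,95.05 220.71,112.70 235.72,123.53 240.04,120.69" fill="none" stroke="#ff0000"/>
  <polyline points="111.61,106.46 272.63,10.20" fill="none" stroke="#ff0000"/>
  <polygon points="202.98,125.75 151.00,93.78 152.69,32.79 206.36,3.75 258.34,35.72 256.65,96.71" fill="none" stroke="#000000"/>
  <polygon points="141.37,87.97 155.58,87.97 155.58,138.31 141.37,138.31" fill="none" stroke="#000000"/>
</svg>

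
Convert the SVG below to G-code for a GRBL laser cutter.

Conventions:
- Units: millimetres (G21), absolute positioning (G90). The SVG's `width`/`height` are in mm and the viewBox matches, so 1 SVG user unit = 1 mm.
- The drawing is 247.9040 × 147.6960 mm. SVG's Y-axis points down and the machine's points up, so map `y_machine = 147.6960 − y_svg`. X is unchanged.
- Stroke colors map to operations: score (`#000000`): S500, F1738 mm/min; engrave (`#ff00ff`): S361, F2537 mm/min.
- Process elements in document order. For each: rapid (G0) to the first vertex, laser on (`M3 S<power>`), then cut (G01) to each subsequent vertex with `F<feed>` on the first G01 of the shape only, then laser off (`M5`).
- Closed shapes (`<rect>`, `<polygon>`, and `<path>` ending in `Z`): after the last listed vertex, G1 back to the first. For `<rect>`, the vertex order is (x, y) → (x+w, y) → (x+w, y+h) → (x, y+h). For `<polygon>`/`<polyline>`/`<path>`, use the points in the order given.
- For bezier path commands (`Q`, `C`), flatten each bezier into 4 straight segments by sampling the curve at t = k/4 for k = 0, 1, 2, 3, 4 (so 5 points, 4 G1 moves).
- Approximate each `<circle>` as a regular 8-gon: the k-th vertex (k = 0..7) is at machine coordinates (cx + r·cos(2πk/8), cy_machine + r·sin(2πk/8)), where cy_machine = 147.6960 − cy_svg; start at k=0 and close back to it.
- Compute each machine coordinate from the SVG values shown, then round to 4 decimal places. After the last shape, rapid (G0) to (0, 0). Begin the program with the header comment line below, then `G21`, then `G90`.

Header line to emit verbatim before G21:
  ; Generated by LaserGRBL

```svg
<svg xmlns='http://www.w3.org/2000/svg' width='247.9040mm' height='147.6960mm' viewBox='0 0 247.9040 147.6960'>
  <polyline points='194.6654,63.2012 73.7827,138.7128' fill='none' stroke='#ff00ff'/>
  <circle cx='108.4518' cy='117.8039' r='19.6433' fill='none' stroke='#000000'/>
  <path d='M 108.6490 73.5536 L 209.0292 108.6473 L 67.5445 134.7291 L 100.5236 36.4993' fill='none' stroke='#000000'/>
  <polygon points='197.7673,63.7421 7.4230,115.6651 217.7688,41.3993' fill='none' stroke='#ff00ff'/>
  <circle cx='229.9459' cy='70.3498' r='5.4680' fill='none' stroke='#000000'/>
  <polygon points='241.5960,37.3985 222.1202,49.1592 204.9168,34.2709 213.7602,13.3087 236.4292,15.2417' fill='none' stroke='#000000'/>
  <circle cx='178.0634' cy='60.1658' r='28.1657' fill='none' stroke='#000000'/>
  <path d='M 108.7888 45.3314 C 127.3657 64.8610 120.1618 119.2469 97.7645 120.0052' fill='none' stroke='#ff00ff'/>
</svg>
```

Since the viewBox matches the mm dimensions, user units are millimetres directly. The only transform is the Y-flip y_m = 147.6960 − y_svg.

Shape 1 is a line segment drawn with `<polyline>`. Its stroke #ff00ff means engrave at S361, F2537. After flipping Y the toolpath is (194.6654,84.4948) → (73.7827,8.9832).

Shape 2 is a circle drawn with `<circle>`. Its stroke #000000 means score at S500, F1738. After flipping Y the toolpath is (128.0951,29.8921) → (122.3417,43.7820) → (108.4518,49.5354) → (94.5619,43.7820) → (88.8085,29.8921) → (94.5619,16.0022) → (108.4518,10.2488) → (122.3417,16.0022) → (128.0951,29.8921), returning to the start.

Shape 3 is a open polyline drawn with `<path>`. Its stroke #000000 means score at S500, F1738. After flipping Y the toolpath is (108.6490,74.1424) → (209.0292,39.0487) → (67.5445,12.9669) → (100.5236,111.1967).

Shape 4 is a closed polygon drawn with `<polygon>`. Its stroke #ff00ff means engrave at S361, F2537. After flipping Y the toolpath is (197.7673,83.9539) → (7.4230,32.0309) → (217.7688,106.2967) → (197.7673,83.9539), returning to the start.

Shape 5 is a circle drawn with `<circle>`. Its stroke #000000 means score at S500, F1738. After flipping Y the toolpath is (235.4139,77.3462) → (233.8124,81.2127) → (229.9459,82.8142) → (226.0794,81.2127) → (224.4779,77.3462) → (226.0794,73.4797) → (229.9459,71.8782) → (233.8124,73.4797) → (235.4139,77.3462), returning to the start.

Shape 6 is a regular polygon drawn with `<polygon>`. Its stroke #000000 means score at S500, F1738. After flipping Y the toolpath is (241.5960,110.2975) → (222.1202,98.5368) → (204.9168,113.4251) → (213.7602,134.3873) → (236.4292,132.4543) → (241.5960,110.2975), returning to the start.

Shape 7 is a circle drawn with `<circle>`. Its stroke #000000 means score at S500, F1738. After flipping Y the toolpath is (206.2291,87.5302) → (197.9796,107.4464) → (178.0634,115.6959) → (158.1472,107.4464) → (149.8977,87.5302) → (158.1472,67.6140) → (178.0634,59.3645) → (197.9796,67.6140) → (206.2291,87.5302), returning to the start.

Shape 8 is a cubic bezier drawn with `<path>`. Its stroke #ff00ff means engrave at S361, F2537. After flipping Y the toolpath is (108.7888,102.3646) → (118.0530,82.5644) → (118.6420,57.9885) → (111.5483,36.9321) → (97.7645,27.6908).

; Generated by LaserGRBL
G21
G90
G0 X194.6654 Y84.4948
M3 S361
G01 X73.7827 Y8.9832 F2537
M5
G0 X128.0951 Y29.8921
M3 S500
G01 X122.3417 Y43.7820 F1738
G01 X108.4518 Y49.5354
G01 X94.5619 Y43.7820
G01 X88.8085 Y29.8921
G01 X94.5619 Y16.0022
G01 X108.4518 Y10.2488
G01 X122.3417 Y16.0022
G01 X128.0951 Y29.8921
M5
G0 X108.6490 Y74.1424
M3 S500
G01 X209.0292 Y39.0487 F1738
G01 X67.5445 Y12.9669
G01 X100.5236 Y111.1967
M5
G0 X197.7673 Y83.9539
M3 S361
G01 X7.4230 Y32.0309 F2537
G01 X217.7688 Y106.2967
G01 X197.7673 Y83.9539
M5
G0 X235.4139 Y77.3462
M3 S500
G01 X233.8124 Y81.2127 F1738
G01 X229.9459 Y82.8142
G01 X226.0794 Y81.2127
G01 X224.4779 Y77.3462
G01 X226.0794 Y73.4797
G01 X229.9459 Y71.8782
G01 X233.8124 Y73.4797
G01 X235.4139 Y77.3462
M5
G0 X241.5960 Y110.2975
M3 S500
G01 X222.1202 Y98.5368 F1738
G01 X204.9168 Y113.4251
G01 X213.7602 Y134.3873
G01 X236.4292 Y132.4543
G01 X241.5960 Y110.2975
M5
G0 X206.2291 Y87.5302
M3 S500
G01 X197.9796 Y107.4464 F1738
G01 X178.0634 Y115.6959
G01 X158.1472 Y107.4464
G01 X149.8977 Y87.5302
G01 X158.1472 Y67.6140
G01 X178.0634 Y59.3645
G01 X197.9796 Y67.6140
G01 X206.2291 Y87.5302
M5
G0 X108.7888 Y102.3646
M3 S361
G01 X118.0530 Y82.5644 F2537
G01 X118.6420 Y57.9885
G01 X111.5483 Y36.9321
G01 X97.7645 Y27.6908
M5
G0 X0.0000 Y0.0000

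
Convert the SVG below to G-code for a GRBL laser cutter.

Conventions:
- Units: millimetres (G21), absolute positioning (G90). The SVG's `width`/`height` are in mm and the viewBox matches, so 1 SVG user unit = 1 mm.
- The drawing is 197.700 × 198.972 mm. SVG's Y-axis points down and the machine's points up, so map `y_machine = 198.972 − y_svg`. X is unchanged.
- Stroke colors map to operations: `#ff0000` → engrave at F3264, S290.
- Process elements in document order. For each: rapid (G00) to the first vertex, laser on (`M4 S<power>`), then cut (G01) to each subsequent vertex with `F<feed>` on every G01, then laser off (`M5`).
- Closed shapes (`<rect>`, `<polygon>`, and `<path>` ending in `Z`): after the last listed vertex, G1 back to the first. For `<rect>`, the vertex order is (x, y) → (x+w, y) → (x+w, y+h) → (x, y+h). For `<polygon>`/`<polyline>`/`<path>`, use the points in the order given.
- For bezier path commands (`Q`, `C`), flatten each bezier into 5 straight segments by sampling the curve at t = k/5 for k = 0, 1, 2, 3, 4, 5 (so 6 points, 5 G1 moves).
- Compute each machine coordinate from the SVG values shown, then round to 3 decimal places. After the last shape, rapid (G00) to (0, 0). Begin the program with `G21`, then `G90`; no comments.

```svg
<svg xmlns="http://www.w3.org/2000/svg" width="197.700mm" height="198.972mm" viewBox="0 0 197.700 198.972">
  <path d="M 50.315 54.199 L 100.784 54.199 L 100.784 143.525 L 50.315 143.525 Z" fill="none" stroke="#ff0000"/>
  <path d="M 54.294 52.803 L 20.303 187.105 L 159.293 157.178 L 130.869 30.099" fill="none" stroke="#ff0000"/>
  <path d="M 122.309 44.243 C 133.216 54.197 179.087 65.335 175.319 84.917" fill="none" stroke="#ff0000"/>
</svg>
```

Since the viewBox matches the mm dimensions, user units are millimetres directly. The only transform is the Y-flip y_m = 198.972 − y_svg.

Shape 1 is a rectangle drawn with `<path>`. Its stroke #ff0000 means engrave at S290, F3264. After flipping Y the toolpath is (50.315,144.773) → (100.784,144.773) → (100.784,55.447) → (50.315,55.447) → (50.315,144.773), returning to the start.

Shape 2 is a open polyline drawn with `<path>`. Its stroke #ff0000 means engrave at S290, F3264. After flipping Y the toolpath is (54.294,146.169) → (20.303,11.867) → (159.293,41.794) → (130.869,168.873).

Shape 3 is a cubic bezier drawn with `<path>`. Its stroke #ff0000 means engrave at S290, F3264. After flipping Y the toolpath is (122.309,154.729) → (132.372,148.556) → (146.766,141.751) → (161.428,133.965) → (172.300,124.849) → (175.319,114.055).

G21
G90
G00 X50.315 Y144.773
M4 S290
G01 X100.784 Y144.773 F3264
G01 X100.784 Y55.447 F3264
G01 X50.315 Y55.447 F3264
G01 X50.315 Y144.773 F3264
M5
G00 X54.294 Y146.169
M4 S290
G01 X20.303 Y11.867 F3264
G01 X159.293 Y41.794 F3264
G01 X130.869 Y168.873 F3264
M5
G00 X122.309 Y154.729
M4 S290
G01 X132.372 Y148.556 F3264
G01 X146.766 Y141.751 F3264
G01 X161.428 Y133.965 F3264
G01 X172.300 Y124.849 F3264
G01 X175.319 Y114.055 F3264
M5
G00 X0.000 Y0.000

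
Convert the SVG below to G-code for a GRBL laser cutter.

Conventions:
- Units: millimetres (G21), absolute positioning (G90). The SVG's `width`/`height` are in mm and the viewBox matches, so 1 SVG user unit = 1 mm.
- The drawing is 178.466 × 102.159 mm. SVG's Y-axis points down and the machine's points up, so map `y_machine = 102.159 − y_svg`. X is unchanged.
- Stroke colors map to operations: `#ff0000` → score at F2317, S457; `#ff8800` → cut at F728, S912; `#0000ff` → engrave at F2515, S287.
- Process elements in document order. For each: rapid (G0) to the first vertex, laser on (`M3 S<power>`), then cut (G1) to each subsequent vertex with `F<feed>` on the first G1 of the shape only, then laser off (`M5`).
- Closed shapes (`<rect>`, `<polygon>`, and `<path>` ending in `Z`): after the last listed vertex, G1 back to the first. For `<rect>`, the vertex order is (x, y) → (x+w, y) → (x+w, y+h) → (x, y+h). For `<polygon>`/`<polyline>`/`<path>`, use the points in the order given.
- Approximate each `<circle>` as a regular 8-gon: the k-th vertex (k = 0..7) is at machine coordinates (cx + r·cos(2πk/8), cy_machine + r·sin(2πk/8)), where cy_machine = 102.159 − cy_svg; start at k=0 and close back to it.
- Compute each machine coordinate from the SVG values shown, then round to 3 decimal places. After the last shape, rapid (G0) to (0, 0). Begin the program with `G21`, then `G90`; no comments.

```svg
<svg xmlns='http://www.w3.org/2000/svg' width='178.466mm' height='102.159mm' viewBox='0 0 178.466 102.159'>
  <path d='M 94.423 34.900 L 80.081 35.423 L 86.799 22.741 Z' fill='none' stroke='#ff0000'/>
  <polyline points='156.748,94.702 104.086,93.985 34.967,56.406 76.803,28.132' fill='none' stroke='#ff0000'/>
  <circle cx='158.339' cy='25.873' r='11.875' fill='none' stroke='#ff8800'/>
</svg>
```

G21
G90
G0 X94.423 Y67.259
M3 S457
G1 X80.081 Y66.736 F2317
G1 X86.799 Y79.418
G1 X94.423 Y67.259
M5
G0 X156.748 Y7.457
M3 S457
G1 X104.086 Y8.174 F2317
G1 X34.967 Y45.753
G1 X76.803 Y74.027
M5
G0 X170.214 Y76.286
M3 S912
G1 X166.736 Y84.683 F728
G1 X158.339 Y88.161
G1 X149.942 Y84.683
G1 X146.464 Y76.286
G1 X149.942 Y67.889
G1 X158.339 Y64.411
G1 X166.736 Y67.889
G1 X170.214 Y76.286
M5
G0 X0.000 Y0.000

1 u = 1 mm; y_m = 102.159 − y.

[1] `<path>` regular polygon, #ff0000→score S457 F2317: (94.423,67.259) → (80.081,66.736) → (86.799,79.418) → (94.423,67.259) (closed)

[2] `<polyline>` open polyline, #ff0000→score S457 F2317: (156.748,7.457) → (104.086,8.174) → (34.967,45.753) → (76.803,74.027)

[3] `<circle>` circle, #ff8800→cut S912 F728: (170.214,76.286) → (166.736,84.683) → (158.339,88.161) → (149.942,84.683) → (146.464,76.286) → (149.942,67.889) → (158.339,64.411) → (166.736,67.889) → (170.214,76.286) (closed)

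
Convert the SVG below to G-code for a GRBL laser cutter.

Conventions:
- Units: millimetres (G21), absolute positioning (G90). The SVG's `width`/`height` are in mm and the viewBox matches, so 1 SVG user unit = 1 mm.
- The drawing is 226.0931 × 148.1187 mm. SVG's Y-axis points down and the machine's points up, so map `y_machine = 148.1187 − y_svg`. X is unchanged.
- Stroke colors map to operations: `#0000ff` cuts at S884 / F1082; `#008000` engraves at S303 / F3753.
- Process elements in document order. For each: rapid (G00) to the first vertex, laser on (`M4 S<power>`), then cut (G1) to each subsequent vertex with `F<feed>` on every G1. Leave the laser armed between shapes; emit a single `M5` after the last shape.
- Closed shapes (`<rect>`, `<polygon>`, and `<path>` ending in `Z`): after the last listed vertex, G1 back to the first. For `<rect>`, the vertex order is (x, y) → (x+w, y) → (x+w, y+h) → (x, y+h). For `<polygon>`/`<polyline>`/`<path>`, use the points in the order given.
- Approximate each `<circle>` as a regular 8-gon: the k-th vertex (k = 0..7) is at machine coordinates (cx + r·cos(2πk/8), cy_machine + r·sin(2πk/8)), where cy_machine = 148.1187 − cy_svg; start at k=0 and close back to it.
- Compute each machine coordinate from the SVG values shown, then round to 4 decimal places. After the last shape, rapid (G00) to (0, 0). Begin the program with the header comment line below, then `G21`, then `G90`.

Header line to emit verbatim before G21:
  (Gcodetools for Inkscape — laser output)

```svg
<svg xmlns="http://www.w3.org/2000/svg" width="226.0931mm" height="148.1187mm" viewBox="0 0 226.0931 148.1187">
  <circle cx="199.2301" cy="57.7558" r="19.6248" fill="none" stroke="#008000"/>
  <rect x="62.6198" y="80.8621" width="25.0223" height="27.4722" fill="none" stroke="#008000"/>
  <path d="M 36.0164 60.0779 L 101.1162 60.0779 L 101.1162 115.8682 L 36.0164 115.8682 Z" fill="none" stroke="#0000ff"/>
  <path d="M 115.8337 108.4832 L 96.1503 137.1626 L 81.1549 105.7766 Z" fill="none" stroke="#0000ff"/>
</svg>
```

(Gcodetools for Inkscape — laser output)
G21
G90
G00 X218.8549 Y90.3629
M4 S303
G1 X213.1069 Y104.2397 F3753
G1 X199.2301 Y109.9877 F3753
G1 X185.3533 Y104.2397 F3753
G1 X179.6053 Y90.3629 F3753
G1 X185.3533 Y76.4861 F3753
G1 X199.2301 Y70.7381 F3753
G1 X213.1069 Y76.4861 F3753
G1 X218.8549 Y90.3629 F3753
G00 X62.6198 Y67.2566
M4 S303
G1 X87.6421 Y67.2566 F3753
G1 X87.6421 Y39.7844 F3753
G1 X62.6198 Y39.7844 F3753
G1 X62.6198 Y67.2566 F3753
G00 X36.0164 Y88.0408
M4 S884
G1 X101.1162 Y88.0408 F1082
G1 X101.1162 Y32.2505 F1082
G1 X36.0164 Y32.2505 F1082
G1 X36.0164 Y88.0408 F1082
G00 X115.8337 Y39.6355
M4 S884
G1 X96.1503 Y10.9561 F1082
G1 X81.1549 Y42.3421 F1082
G1 X115.8337 Y39.6355 F1082
M5
G00 X0.0000 Y0.0000

Since the viewBox matches the mm dimensions, user units are millimetres directly. The only transform is the Y-flip y_m = 148.1187 − y_svg.

Shape 1 is a circle drawn with `<circle>`. Its stroke #008000 means engrave at S303, F3753. After flipping Y the toolpath is (218.8549,90.3629) → (213.1069,104.2397) → (199.2301,109.9877) → (185.3533,104.2397) → (179.6053,90.3629) → (185.3533,76.4861) → (199.2301,70.7381) → (213.1069,76.4861) → (218.8549,90.3629), returning to the start.

Shape 2 is a rectangle drawn with `<rect>`. Its stroke #008000 means engrave at S303, F3753. After flipping Y the toolpath is (62.6198,67.2566) → (87.6421,67.2566) → (87.6421,39.7844) → (62.6198,39.7844) → (62.6198,67.2566), returning to the start.

Shape 3 is a rectangle drawn with `<path>`. Its stroke #0000ff means cut at S884, F1082. After flipping Y the toolpath is (36.0164,88.0408) → (101.1162,88.0408) → (101.1162,32.2505) → (36.0164,32.2505) → (36.0164,88.0408), returning to the start.

Shape 4 is a regular polygon drawn with `<path>`. Its stroke #0000ff means cut at S884, F1082. After flipping Y the toolpath is (115.8337,39.6355) → (96.1503,10.9561) → (81.1549,42.3421) → (115.8337,39.6355), returning to the start.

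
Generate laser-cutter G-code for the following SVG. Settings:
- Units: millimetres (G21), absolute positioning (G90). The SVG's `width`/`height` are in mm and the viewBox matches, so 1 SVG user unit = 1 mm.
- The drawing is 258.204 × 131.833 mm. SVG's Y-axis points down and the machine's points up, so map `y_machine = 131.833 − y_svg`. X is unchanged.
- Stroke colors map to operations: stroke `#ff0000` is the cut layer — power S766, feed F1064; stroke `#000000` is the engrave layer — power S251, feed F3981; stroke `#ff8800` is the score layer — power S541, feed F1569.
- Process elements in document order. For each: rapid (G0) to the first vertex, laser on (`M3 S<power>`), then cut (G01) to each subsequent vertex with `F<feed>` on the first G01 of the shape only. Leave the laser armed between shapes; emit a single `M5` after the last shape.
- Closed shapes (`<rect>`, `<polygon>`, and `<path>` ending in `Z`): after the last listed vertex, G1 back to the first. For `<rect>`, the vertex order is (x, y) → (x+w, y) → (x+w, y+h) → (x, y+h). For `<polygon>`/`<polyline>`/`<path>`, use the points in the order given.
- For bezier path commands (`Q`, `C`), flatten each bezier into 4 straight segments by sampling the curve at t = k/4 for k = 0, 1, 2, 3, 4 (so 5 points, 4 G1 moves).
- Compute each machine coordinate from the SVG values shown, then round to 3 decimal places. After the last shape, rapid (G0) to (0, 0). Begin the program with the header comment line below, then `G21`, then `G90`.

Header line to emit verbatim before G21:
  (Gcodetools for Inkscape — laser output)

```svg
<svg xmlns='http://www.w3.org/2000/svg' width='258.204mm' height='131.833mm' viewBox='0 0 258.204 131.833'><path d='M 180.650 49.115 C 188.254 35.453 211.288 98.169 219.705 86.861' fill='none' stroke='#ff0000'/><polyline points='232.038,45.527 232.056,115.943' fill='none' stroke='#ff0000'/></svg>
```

(Gcodetools for Inkscape — laser output)
G21
G90
G0 X180.650 Y82.718
M3 S766
G01 X188.777 Y80.994 F1064
G01 X199.873 Y64.728
G01 X211.121 Y48.020
G01 X219.705 Y44.972
G0 X232.038 Y86.306
M3 S766
G01 X232.056 Y15.890 F1064
M5
G0 X0.000 Y0.000

Since the viewBox matches the mm dimensions, user units are millimetres directly. The only transform is the Y-flip y_m = 131.833 − y_svg.

Shape 1 is a cubic bezier drawn with `<path>`. Its stroke #ff0000 means cut at S766, F1064. After flipping Y the toolpath is (180.650,82.718) → (188.777,80.994) → (199.873,64.728) → (211.121,48.020) → (219.705,44.972).

Shape 2 is a line segment drawn with `<polyline>`. Its stroke #ff0000 means cut at S766, F1064. After flipping Y the toolpath is (232.038,86.306) → (232.056,15.890).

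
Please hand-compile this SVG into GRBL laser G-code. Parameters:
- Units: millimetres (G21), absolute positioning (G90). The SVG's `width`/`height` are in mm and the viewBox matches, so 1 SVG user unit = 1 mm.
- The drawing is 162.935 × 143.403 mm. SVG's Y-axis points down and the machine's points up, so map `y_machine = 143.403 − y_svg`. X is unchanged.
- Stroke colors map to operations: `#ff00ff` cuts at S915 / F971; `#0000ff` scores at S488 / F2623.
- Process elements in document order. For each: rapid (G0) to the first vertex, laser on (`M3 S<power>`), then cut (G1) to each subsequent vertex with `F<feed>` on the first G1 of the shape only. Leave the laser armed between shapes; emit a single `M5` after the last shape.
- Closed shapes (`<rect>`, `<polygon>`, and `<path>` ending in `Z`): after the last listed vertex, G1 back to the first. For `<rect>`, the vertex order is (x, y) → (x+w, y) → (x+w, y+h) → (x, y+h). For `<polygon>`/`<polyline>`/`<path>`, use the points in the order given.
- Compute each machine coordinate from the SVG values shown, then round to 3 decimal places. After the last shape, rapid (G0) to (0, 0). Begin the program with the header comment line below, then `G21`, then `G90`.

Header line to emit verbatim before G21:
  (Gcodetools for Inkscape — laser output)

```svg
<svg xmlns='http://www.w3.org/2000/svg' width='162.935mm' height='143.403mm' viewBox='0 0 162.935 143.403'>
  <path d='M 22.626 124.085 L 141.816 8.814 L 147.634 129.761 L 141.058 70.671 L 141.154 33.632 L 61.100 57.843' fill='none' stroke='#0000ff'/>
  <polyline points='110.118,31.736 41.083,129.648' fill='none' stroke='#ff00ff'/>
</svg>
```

1 u = 1 mm; y_m = 143.403 − y.

[1] `<path>` open polyline, #0000ff→score S488 F2623: (22.626,19.318) → (141.816,134.589) → (147.634,13.642) → (141.058,72.732) → (141.154,109.771) → (61.100,85.560)

[2] `<polyline>` line segment, #ff00ff→cut S915 F971: (110.118,111.667) → (41.083,13.755)

(Gcodetools for Inkscape — laser output)
G21
G90
G0 X22.626 Y19.318
M3 S488
G1 X141.816 Y134.589 F2623
G1 X147.634 Y13.642
G1 X141.058 Y72.732
G1 X141.154 Y109.771
G1 X61.100 Y85.560
G0 X110.118 Y111.667
M3 S915
G1 X41.083 Y13.755 F971
M5
G0 X0.000 Y0.000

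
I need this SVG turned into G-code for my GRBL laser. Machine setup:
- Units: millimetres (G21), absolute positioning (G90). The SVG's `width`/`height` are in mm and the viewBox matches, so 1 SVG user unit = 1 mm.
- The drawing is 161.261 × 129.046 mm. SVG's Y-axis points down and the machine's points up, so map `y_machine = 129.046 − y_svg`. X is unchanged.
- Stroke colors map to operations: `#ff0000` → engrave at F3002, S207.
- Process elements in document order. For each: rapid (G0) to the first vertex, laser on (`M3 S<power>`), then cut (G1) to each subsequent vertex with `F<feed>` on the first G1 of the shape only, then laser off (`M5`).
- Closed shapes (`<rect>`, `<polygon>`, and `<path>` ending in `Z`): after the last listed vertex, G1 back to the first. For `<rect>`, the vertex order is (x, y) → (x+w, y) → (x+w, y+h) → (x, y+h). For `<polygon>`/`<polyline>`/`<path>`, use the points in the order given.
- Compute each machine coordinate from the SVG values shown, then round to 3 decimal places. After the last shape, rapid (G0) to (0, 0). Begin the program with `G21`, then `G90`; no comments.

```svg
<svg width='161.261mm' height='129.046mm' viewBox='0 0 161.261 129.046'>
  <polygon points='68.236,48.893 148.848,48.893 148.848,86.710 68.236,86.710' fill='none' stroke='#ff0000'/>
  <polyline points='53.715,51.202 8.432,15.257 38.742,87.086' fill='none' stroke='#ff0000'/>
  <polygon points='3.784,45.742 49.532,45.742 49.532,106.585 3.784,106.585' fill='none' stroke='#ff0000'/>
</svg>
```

1 u = 1 mm; y_m = 129.046 − y.

[1] `<polygon>` rectangle, #ff0000→engrave S207 F3002: (68.236,80.153) → (148.848,80.153) → (148.848,42.336) → (68.236,42.336) → (68.236,80.153) (closed)

[2] `<polyline>` open polyline, #ff0000→engrave S207 F3002: (53.715,77.844) → (8.432,113.789) → (38.742,41.960)

[3] `<polygon>` rectangle, #ff0000→engrave S207 F3002: (3.784,83.304) → (49.532,83.304) → (49.532,22.461) → (3.784,22.461) → (3.784,83.304) (closed)

G21
G90
G0 X68.236 Y80.153
M3 S207
G1 X148.848 Y80.153 F3002
G1 X148.848 Y42.336
G1 X68.236 Y42.336
G1 X68.236 Y80.153
M5
G0 X53.715 Y77.844
M3 S207
G1 X8.432 Y113.789 F3002
G1 X38.742 Y41.960
M5
G0 X3.784 Y83.304
M3 S207
G1 X49.532 Y83.304 F3002
G1 X49.532 Y22.461
G1 X3.784 Y22.461
G1 X3.784 Y83.304
M5
G0 X0.000 Y0.000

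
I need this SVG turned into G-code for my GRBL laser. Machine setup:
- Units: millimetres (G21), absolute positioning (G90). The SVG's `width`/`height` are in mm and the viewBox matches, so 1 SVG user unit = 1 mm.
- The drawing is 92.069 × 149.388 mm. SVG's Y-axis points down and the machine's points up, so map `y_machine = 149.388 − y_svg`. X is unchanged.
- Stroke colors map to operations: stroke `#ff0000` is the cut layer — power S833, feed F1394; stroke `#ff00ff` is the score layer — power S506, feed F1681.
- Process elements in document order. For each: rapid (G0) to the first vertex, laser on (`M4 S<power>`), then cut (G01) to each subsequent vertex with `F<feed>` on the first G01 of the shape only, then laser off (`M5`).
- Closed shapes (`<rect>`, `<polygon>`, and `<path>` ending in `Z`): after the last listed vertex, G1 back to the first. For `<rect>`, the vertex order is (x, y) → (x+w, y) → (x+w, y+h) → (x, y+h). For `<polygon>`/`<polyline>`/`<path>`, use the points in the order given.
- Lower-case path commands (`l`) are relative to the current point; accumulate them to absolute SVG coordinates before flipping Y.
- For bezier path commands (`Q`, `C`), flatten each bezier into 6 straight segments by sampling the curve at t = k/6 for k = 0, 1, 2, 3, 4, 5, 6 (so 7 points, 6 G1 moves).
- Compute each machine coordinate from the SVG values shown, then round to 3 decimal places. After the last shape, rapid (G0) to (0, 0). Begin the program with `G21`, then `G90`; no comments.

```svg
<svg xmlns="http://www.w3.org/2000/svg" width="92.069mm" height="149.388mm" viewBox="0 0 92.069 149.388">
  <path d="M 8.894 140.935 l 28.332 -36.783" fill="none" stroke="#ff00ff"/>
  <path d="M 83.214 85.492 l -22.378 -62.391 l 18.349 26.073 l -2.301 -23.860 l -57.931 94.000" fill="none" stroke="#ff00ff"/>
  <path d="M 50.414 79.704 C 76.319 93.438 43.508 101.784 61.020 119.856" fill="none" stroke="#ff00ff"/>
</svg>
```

G21
G90
G0 X8.894 Y8.453
M4 S506
G01 X37.226 Y45.236 F1681
M5
G0 X83.214 Y63.896
M4 S506
G01 X60.836 Y126.287 F1681
G01 X79.185 Y100.214
G01 X76.884 Y124.074
G01 X18.953 Y30.074
M5
G0 X50.414 Y69.684
M4 S506
G01 X58.978 Y63.196 F1681
G01 X60.785 Y57.186
G01 X58.864 Y51.235
G01 X56.244 Y44.922
G01 X55.953 Y37.827
G01 X61.020 Y29.532
M5
G0 X0.000 Y0.000

1 u = 1 mm; y_m = 149.388 − y.

[1] `<path>` line segment, #ff00ff→score S506 F1681: (8.894,8.453) → (37.226,45.236)

[2] `<path>` open polyline, #ff00ff→score S506 F1681: (83.214,63.896) → (60.836,126.287) → (79.185,100.214) → (76.884,124.074) → (18.953,30.074)

[3] `<path>` cubic bezier, #ff00ff→score S506 F1681: (50.414,69.684) → (58.978,63.196) → (60.785,57.186) → (58.864,51.235) → (56.244,44.922) → (55.953,37.827) → (61.020,29.532)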